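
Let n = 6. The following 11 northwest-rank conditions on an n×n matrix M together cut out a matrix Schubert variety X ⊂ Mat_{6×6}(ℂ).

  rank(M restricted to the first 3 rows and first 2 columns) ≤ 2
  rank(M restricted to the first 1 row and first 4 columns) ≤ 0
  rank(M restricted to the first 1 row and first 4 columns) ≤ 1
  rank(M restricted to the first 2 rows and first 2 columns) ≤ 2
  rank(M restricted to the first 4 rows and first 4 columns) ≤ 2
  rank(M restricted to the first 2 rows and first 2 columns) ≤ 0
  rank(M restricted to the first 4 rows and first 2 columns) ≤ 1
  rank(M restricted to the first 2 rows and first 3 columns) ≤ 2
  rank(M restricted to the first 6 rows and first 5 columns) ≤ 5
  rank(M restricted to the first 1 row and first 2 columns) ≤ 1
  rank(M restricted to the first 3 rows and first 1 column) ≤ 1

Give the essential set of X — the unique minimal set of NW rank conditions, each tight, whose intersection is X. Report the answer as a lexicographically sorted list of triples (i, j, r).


Recovering R(i,j) via the rank-extension bound from the 11 conditions:

  R[1]: 0  0  0  0  1  1
  R[2]: 0  0  1  1  2  2
  R[3]: 1  1  2  2  3  3
  R[4]: 1  1  2  2  3  4
  R[5]: 1  2  3  3  4  5
  R[6]: 1  2  3  4  5  6

the unique w with this rank table is (5, 3, 1, 6, 2, 4).

ℓ(w)=8; the 4 essential cells (i,j,r):

[(1, 4, 0), (2, 2, 0), (4, 2, 1), (4, 4, 2)]


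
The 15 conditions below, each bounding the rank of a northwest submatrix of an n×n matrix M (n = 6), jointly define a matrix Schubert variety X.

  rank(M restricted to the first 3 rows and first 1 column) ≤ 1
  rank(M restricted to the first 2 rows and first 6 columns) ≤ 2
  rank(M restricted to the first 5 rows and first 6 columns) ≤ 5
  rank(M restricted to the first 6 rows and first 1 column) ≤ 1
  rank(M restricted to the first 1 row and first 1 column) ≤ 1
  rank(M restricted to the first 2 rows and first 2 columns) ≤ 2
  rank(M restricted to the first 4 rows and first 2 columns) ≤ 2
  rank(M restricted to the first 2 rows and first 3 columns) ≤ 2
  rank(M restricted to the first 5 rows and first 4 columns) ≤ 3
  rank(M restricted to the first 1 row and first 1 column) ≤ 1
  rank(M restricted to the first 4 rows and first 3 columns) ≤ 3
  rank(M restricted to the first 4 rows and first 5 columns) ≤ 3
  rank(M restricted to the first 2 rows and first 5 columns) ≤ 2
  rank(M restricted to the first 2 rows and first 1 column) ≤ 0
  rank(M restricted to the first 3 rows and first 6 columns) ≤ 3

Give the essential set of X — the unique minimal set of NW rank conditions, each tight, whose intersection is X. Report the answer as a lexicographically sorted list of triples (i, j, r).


Reconstructing r_w from the 15 given conditions:

  i=1: 0  1  1  1  1  1
  i=2: 0  1  2  2  2  2
  i=3: 1  2  3  3  3  3
  i=4: 1  2  3  3  3  4
  i=5: 1  2  3  3  4  5
  i=6: 1  2  3  4  5  6

hence w(1..6) = (2, 3, 1, 6, 5, 4).

D(w) has 5 cells with 3 SE-corners; essential set:

[(2, 1, 0), (4, 5, 3), (5, 4, 3)]


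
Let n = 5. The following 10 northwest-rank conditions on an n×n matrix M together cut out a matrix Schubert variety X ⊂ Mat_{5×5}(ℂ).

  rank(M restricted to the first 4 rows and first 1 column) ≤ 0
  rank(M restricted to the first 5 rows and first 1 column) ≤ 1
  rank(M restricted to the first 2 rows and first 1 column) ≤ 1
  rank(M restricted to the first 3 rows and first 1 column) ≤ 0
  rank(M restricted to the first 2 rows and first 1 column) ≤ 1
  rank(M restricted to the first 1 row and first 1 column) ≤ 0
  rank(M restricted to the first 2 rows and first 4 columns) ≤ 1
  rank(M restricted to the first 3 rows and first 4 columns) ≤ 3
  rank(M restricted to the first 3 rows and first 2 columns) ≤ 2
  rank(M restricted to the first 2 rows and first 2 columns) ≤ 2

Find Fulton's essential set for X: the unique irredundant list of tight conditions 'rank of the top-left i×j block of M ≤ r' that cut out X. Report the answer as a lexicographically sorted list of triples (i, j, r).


Propagating the 10 rank bounds to every northwest block:

  i=1: 0 1 1 1 1
  i=2: 0 1 1 1 2
  i=3: 0 1 2 2 3
  i=4: 0 1 2 3 4
  i=5: 1 2 3 4 5

reading off 1-entries of Δ²R: w = (2, 5, 3, 4, 1).

D(w) has 6 cells with 2 SE-corners; essential set:

[(2, 4, 1), (4, 1, 0)]


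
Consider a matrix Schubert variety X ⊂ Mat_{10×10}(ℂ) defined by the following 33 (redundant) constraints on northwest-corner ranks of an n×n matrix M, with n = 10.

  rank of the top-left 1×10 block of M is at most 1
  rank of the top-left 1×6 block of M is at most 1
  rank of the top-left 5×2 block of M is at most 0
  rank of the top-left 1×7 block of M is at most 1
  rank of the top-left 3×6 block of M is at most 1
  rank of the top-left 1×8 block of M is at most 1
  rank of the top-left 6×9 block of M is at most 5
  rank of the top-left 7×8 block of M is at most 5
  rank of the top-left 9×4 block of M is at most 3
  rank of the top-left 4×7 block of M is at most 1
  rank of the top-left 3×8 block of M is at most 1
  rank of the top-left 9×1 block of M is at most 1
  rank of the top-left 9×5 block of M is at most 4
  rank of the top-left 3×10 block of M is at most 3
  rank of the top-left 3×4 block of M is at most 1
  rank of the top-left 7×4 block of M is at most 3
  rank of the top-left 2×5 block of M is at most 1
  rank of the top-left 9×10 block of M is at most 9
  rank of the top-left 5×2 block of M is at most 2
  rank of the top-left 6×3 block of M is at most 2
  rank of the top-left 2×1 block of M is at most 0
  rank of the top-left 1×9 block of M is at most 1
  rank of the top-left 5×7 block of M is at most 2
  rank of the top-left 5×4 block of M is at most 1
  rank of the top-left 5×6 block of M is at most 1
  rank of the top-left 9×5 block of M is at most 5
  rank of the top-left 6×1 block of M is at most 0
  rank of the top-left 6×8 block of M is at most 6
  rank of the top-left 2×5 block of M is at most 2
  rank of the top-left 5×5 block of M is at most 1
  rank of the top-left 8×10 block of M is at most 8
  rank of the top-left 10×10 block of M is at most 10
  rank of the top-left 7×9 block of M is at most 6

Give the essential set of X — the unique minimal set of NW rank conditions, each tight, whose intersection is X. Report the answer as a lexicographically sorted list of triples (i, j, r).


Reconstructing r_w from the 33 given conditions:

  row 1: 0  0  1  1  1  1  1  1  1  1
  row 2: 0  0  1  1  1  1  1  1  2  2
  row 3: 0  0  1  1  1  1  1  1  2  3
  row 4: 0  0  1  1  1  1  1  2  3  4
  row 5: 0  0  1  1  1  1  2  3  4  5
  row 6: 0  1  2  2  2  2  3  4  5  6
  row 7: 1  2  3  3  3  3  4  5  6  7
  row 8: 1  2  3  3  4  4  5  6  7  8
  row 9: 1  2  3  3  4  5  6  7  8  9
  row 10: 1  2  3  4  5  6  7  8  9  10

second differences of R give the permutation w = (3, 9, 10, 8, 7, 2, 1, 5, 6, 4).

6 SE-corners of the 30-cell Rothe diagram give Ess(w):

[(3, 8, 1), (4, 7, 1), (5, 2, 0), (5, 6, 1), (6, 1, 0), (9, 4, 3)]


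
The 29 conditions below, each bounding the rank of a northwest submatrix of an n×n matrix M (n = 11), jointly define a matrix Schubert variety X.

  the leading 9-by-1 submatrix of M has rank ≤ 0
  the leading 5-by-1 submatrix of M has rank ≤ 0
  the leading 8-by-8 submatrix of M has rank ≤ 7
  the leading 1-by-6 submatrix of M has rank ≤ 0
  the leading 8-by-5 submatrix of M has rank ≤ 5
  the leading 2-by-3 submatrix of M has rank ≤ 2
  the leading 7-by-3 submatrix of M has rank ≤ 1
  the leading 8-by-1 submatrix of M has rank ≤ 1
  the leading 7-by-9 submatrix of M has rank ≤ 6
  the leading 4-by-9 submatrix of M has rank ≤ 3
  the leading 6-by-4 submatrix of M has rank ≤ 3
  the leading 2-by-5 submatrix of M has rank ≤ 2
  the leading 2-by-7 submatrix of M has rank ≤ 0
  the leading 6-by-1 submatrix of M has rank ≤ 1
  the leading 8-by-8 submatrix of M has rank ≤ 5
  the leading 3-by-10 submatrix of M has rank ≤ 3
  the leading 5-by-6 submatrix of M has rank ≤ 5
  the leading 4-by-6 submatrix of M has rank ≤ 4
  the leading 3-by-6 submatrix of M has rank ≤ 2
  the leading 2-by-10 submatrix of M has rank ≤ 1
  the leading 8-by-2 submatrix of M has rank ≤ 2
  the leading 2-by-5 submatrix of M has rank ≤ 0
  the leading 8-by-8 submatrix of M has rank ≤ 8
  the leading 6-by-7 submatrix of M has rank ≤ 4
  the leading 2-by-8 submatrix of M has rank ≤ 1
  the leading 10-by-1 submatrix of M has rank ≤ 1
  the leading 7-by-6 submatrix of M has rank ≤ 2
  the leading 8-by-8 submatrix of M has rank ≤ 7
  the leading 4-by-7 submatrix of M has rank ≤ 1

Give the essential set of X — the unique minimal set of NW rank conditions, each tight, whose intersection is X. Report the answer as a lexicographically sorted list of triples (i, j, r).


Computing R[i][j] = min implied NW-rank bound (n=11, 29 conditions):

  row 1: 0  0  0  0  0  0  0  1  1  1  1
  row 2: 0  0  0  0  0  0  0  1  1  1  2
  row 3: 0  1  1  1  1  1  1  2  2  2  3
  row 4: 0  1  1  1  1  1  1  2  3  3  4
  row 5: 0  1  1  2  2  2  2  3  4  4  5
  row 6: 0  1  1  2  2  2  3  4  5  5  6
  row 7: 0  1  1  2  2  2  3  4  5  6  7
  row 8: 0  1  2  3  3  3  4  5  6  7  8
  row 9: 0  1  2  3  4  4  5  6  7  8  9
  row 10: 1  2  3  4  5  5  6  7  8  9  10
  row 11: 1  2  3  4  5  6  7  8  9  10  11

the unique w with this rank table is (8, 11, 2, 9, 4, 7, 10, 3, 5, 1, 6).

D(w) has 35 cells with 6 SE-corners; essential set:

[(2, 7, 0), (2, 10, 1), (4, 7, 1), (7, 3, 1), (7, 6, 2), (9, 1, 0)]


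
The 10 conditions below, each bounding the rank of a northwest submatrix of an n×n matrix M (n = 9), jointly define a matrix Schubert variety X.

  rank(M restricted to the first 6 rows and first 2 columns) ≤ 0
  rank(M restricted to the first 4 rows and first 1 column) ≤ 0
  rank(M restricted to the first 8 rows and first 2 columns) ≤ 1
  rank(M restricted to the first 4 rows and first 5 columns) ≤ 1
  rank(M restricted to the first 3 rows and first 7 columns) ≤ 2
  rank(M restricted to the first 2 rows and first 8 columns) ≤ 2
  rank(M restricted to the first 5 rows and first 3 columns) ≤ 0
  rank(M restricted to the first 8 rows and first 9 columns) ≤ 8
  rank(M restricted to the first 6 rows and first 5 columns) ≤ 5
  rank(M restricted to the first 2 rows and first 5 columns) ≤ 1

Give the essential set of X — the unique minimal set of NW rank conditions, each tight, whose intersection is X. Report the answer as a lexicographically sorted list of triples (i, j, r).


Reconstructing r_w from the 10 given conditions:

  0 0 0 1 1 1 1 1 1
  0 0 0 1 1 2 2 2 2
  0 0 0 1 1 2 2 3 3
  0 0 0 1 1 2 3 4 4
  0 0 0 1 2 3 4 5 5
  0 0 1 2 3 4 5 6 6
  1 1 2 3 4 5 6 7 7
  1 1 2 3 4 5 6 7 8
  1 2 3 4 5 6 7 8 9

second differences of R give the permutation w = (4, 6, 8, 7, 5, 3, 1, 9, 2).

5 SE-corners of the 22-cell Rothe diagram give Ess(w):

[(3, 7, 2), (4, 5, 1), (5, 3, 0), (6, 2, 0), (8, 2, 1)]


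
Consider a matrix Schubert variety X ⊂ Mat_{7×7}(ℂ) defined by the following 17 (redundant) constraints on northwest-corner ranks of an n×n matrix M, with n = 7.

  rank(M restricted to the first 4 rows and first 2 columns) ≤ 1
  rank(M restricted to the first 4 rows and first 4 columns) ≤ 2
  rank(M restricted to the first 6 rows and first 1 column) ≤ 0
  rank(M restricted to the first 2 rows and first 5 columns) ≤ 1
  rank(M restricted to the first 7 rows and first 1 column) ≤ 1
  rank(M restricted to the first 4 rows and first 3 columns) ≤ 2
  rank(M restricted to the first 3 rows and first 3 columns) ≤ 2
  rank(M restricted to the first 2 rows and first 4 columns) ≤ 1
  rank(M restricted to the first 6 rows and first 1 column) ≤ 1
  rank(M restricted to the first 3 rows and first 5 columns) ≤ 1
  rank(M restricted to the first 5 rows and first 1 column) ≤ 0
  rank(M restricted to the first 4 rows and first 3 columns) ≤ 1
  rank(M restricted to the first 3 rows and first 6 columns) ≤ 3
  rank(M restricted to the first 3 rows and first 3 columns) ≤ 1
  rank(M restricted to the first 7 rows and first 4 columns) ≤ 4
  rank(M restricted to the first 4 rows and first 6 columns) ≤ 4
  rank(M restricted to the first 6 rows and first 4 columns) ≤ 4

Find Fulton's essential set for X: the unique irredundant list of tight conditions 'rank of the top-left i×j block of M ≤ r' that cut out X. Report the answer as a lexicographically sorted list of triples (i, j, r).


Recovering R(i,j) via the rank-extension bound from the 17 conditions:

  i=1: 0 | 1 | 1 | 1 | 1 | 1 | 1
  i=2: 0 | 1 | 1 | 1 | 1 | 2 | 2
  i=3: 0 | 1 | 1 | 1 | 1 | 2 | 3
  i=4: 0 | 1 | 1 | 2 | 2 | 3 | 4
  i=5: 0 | 1 | 2 | 3 | 3 | 4 | 5
  i=6: 0 | 1 | 2 | 3 | 4 | 5 | 6
  i=7: 1 | 2 | 3 | 4 | 5 | 6 | 7

so w = (2, 6, 7, 4, 3, 5, 1).

D(w) has 13 cells with 3 SE-corners; essential set:

[(3, 5, 1), (4, 3, 1), (6, 1, 0)]


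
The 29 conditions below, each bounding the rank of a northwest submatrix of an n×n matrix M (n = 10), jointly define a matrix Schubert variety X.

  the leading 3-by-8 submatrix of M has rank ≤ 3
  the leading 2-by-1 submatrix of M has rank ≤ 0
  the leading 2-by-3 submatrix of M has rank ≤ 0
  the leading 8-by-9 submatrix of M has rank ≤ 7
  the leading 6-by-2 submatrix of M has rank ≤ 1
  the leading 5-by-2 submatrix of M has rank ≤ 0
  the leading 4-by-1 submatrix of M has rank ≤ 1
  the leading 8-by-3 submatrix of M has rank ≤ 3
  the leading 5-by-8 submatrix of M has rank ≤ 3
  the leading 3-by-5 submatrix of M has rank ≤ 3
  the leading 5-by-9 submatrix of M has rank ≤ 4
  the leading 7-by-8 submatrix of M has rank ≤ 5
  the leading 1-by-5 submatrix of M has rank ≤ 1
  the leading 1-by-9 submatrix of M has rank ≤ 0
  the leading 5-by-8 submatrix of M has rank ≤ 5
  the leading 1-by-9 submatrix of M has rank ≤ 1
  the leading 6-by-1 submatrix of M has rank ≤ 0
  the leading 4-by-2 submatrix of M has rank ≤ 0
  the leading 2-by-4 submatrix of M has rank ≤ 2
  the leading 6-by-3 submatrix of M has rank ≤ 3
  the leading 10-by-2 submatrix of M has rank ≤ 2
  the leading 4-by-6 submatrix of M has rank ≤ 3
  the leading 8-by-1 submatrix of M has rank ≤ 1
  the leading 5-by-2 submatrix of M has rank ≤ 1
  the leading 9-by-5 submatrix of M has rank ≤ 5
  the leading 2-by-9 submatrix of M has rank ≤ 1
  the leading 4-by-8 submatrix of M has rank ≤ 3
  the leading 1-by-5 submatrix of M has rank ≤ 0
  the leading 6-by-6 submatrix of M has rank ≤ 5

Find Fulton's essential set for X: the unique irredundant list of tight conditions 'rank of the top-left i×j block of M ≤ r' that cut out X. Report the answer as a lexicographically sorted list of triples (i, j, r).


The tightest implied rank at each (i,j), from the 29 conditions:

  R[1]: 0 0 0 0 0 0 0 0 0 1
  R[2]: 0 0 0 1 1 1 1 1 1 2
  R[3]: 0 0 1 2 2 2 2 2 2 3
  R[4]: 0 0 1 2 3 3 3 3 3 4
  R[5]: 0 0 1 2 3 3 3 3 4 5
  R[6]: 0 1 2 3 4 4 4 4 5 6
  R[7]: 1 2 3 4 5 5 5 5 6 7
  R[8]: 1 2 3 4 5 6 6 6 7 8
  R[9]: 1 2 3 4 5 6 7 7 8 9
  R[10]: 1 2 3 4 5 6 7 8 9 10

second differences of R give the permutation w = (10, 4, 3, 5, 9, 2, 1, 6, 7, 8).

Fulton essential set (5 of the 22 Rothe cells):

[(1, 9, 0), (2, 3, 0), (5, 2, 0), (5, 8, 3), (6, 1, 0)]


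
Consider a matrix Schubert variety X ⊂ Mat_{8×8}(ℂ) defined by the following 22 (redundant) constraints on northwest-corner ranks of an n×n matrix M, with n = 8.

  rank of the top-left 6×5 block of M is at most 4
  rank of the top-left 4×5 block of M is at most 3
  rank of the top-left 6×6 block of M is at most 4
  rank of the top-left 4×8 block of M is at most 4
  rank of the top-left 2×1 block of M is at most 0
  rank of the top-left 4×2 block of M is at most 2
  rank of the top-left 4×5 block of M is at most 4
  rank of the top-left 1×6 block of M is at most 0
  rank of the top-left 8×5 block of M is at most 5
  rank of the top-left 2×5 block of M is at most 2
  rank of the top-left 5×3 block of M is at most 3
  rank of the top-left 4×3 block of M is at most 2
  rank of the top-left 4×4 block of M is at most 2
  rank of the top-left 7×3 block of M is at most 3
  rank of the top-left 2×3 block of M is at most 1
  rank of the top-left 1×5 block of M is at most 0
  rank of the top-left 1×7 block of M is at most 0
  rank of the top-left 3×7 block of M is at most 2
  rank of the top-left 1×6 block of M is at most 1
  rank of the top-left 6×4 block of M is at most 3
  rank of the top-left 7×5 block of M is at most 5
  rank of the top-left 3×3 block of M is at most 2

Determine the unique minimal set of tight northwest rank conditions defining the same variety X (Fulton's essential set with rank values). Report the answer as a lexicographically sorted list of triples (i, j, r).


Computing R[i][j] = min implied NW-rank bound (n=8, 22 conditions):

  row 1: 0  0  0  0  0  0  0  1
  row 2: 0  1  1  1  1  1  1  2
  row 3: 1  2  2  2  2  2  2  3
  row 4: 1  2  2  2  3  3  3  4
  row 5: 1  2  3  3  4  4  4  5
  row 6: 1  2  3  3  4  4  5  6
  row 7: 1  2  3  4  5  5  6  7
  row 8: 1  2  3  4  5  6  7  8

hence w(1..8) = (8, 2, 1, 5, 3, 7, 4, 6).

5 SE-corners of the 12-cell Rothe diagram give Ess(w):

[(1, 7, 0), (2, 1, 0), (4, 4, 2), (6, 4, 3), (6, 6, 4)]


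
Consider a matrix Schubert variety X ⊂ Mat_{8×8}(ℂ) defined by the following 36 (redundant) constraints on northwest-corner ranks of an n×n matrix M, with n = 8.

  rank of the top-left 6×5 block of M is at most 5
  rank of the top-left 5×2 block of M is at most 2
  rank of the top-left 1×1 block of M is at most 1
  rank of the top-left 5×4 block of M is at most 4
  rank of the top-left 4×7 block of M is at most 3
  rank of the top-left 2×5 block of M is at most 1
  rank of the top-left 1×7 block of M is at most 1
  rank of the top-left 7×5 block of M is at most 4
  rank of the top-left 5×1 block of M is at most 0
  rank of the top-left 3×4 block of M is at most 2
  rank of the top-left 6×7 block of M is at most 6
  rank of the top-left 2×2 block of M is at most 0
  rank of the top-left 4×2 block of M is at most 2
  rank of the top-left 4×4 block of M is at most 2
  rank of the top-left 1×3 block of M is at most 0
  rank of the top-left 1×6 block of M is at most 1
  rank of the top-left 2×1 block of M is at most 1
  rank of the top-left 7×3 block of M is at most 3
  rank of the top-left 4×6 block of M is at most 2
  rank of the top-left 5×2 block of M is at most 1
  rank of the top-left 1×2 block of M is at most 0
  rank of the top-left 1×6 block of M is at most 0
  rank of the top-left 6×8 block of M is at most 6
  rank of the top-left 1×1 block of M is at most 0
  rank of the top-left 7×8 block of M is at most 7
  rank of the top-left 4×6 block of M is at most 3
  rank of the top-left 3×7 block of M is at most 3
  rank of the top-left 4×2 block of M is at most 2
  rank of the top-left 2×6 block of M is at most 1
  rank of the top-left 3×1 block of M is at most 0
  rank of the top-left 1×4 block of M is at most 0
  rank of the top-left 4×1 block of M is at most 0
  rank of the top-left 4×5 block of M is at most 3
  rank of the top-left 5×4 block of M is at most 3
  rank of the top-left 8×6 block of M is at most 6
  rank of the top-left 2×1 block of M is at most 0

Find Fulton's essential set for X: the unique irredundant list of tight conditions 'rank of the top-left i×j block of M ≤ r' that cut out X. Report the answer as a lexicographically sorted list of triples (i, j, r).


Recovering R(i,j) via the rank-extension bound from the 36 conditions:

  0  0  0  0  0  0  1  1
  0  0  1  1  1  1  2  2
  0  1  2  2  2  2  3  3
  0  1  2  2  2  2  3  4
  0  1  2  3  3  3  4  5
  1  2  3  4  4  4  5  6
  1  2  3  4  4  5  6  7
  1  2  3  4  5  6  7  8

the unique w with this rank table is (7, 3, 2, 8, 4, 1, 6, 5).

Rothe diagram D(w) (15 cells), 5 SE-corners (essential conditions):

[(1, 6, 0), (2, 2, 0), (4, 6, 2), (5, 1, 0), (7, 5, 4)]


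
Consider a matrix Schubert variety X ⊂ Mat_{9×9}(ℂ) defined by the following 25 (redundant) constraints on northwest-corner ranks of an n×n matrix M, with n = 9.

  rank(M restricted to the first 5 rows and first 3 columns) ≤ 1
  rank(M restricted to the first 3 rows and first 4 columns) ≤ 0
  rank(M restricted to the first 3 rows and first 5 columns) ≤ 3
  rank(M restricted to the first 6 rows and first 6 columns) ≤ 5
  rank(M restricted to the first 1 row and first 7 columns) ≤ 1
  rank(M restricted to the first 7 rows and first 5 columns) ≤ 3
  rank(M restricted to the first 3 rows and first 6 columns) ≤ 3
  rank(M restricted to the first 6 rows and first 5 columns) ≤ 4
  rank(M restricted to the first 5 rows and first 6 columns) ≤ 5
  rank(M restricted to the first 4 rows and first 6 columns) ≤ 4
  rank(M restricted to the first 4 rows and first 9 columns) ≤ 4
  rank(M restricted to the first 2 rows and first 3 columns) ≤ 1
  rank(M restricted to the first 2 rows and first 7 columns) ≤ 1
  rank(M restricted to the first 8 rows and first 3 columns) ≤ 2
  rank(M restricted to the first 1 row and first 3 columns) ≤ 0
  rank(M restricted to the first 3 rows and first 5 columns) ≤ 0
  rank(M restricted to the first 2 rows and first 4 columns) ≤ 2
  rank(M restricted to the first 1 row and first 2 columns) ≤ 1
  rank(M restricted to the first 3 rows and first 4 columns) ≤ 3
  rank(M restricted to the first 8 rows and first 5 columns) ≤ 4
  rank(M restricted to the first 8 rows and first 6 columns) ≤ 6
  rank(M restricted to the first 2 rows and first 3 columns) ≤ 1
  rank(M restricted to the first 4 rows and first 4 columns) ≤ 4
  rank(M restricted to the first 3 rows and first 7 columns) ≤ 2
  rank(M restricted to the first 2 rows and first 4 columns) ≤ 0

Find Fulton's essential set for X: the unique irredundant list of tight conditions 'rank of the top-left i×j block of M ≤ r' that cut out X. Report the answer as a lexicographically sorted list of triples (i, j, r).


Rank table r_w(9×9) implied by the 25 constraints:

  row 1: 0 | 0 | 0 | 0 | 0 | 1 | 1 | 1 | 1
  row 2: 0 | 0 | 0 | 0 | 0 | 1 | 1 | 2 | 2
  row 3: 0 | 0 | 0 | 0 | 0 | 1 | 2 | 3 | 3
  row 4: 1 | 1 | 1 | 1 | 1 | 2 | 3 | 4 | 4
  row 5: 1 | 1 | 1 | 2 | 2 | 3 | 4 | 5 | 5
  row 6: 1 | 2 | 2 | 3 | 3 | 4 | 5 | 6 | 6
  row 7: 1 | 2 | 2 | 3 | 3 | 4 | 5 | 6 | 7
  row 8: 1 | 2 | 2 | 3 | 4 | 5 | 6 | 7 | 8
  row 9: 1 | 2 | 3 | 4 | 5 | 6 | 7 | 8 | 9

giving w = (6, 8, 7, 1, 4, 2, 9, 5, 3) via Δ²R.

D(w) has 21 cells with 5 SE-corners; essential set:

[(2, 7, 1), (3, 5, 0), (5, 3, 1), (7, 5, 3), (8, 3, 2)]


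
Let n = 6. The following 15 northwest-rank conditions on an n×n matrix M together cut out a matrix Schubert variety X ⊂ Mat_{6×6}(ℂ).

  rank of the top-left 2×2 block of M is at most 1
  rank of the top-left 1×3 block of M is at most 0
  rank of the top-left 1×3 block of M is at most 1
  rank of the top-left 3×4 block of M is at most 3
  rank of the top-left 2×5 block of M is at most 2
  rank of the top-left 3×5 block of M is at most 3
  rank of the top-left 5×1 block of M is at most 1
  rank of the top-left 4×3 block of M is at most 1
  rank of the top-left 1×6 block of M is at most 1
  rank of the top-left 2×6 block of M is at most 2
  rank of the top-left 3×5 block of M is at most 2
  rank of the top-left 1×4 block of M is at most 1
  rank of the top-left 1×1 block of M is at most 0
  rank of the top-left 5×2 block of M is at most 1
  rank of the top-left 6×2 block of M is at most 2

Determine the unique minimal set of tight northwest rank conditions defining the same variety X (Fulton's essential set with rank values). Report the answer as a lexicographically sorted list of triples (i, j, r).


Recovering R(i,j) via the rank-extension bound from the 15 conditions:

  row 1: 0 0 0 1 1 1
  row 2: 1 1 1 2 2 2
  row 3: 1 1 1 2 2 3
  row 4: 1 1 1 2 3 4
  row 5: 1 1 2 3 4 5
  row 6: 1 2 3 4 5 6

the unique w with this rank table is (4, 1, 6, 5, 3, 2).

Fulton essential set (4 of the 9 Rothe cells):

[(1, 3, 0), (3, 5, 2), (4, 3, 1), (5, 2, 1)]


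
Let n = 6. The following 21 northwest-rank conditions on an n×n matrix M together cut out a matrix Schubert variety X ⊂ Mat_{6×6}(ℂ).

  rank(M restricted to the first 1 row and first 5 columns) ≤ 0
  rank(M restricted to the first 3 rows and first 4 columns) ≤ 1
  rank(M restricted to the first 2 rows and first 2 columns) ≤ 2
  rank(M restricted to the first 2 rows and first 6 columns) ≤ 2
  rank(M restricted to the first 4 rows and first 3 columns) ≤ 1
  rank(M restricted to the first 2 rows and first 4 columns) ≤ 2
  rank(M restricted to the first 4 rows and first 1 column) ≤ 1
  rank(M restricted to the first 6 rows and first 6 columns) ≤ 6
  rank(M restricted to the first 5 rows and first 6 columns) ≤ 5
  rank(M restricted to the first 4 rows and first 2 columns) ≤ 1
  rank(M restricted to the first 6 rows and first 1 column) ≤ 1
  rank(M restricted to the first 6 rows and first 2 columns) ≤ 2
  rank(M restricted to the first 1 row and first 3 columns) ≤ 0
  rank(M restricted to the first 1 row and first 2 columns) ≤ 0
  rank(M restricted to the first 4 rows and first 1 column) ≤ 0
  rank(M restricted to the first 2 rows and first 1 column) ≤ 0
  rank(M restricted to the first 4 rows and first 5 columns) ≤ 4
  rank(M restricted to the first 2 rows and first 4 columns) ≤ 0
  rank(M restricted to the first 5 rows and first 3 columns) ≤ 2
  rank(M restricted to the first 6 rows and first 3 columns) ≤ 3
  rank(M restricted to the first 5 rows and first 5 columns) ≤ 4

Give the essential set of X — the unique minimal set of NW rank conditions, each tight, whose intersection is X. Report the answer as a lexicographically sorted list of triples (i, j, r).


Computing R[i][j] = min implied NW-rank bound (n=6, 21 conditions):

  R[1]: 0, 0, 0, 0, 0, 1
  R[2]: 0, 0, 0, 0, 1, 2
  R[3]: 0, 1, 1, 1, 2, 3
  R[4]: 0, 1, 1, 2, 3, 4
  R[5]: 1, 2, 2, 3, 4, 5
  R[6]: 1, 2, 3, 4, 5, 6

reading off 1-entries of Δ²R: w = (6, 5, 2, 4, 1, 3).

ℓ(w)=12; the 4 essential cells (i,j,r):

[(1, 5, 0), (2, 4, 0), (4, 1, 0), (4, 3, 1)]


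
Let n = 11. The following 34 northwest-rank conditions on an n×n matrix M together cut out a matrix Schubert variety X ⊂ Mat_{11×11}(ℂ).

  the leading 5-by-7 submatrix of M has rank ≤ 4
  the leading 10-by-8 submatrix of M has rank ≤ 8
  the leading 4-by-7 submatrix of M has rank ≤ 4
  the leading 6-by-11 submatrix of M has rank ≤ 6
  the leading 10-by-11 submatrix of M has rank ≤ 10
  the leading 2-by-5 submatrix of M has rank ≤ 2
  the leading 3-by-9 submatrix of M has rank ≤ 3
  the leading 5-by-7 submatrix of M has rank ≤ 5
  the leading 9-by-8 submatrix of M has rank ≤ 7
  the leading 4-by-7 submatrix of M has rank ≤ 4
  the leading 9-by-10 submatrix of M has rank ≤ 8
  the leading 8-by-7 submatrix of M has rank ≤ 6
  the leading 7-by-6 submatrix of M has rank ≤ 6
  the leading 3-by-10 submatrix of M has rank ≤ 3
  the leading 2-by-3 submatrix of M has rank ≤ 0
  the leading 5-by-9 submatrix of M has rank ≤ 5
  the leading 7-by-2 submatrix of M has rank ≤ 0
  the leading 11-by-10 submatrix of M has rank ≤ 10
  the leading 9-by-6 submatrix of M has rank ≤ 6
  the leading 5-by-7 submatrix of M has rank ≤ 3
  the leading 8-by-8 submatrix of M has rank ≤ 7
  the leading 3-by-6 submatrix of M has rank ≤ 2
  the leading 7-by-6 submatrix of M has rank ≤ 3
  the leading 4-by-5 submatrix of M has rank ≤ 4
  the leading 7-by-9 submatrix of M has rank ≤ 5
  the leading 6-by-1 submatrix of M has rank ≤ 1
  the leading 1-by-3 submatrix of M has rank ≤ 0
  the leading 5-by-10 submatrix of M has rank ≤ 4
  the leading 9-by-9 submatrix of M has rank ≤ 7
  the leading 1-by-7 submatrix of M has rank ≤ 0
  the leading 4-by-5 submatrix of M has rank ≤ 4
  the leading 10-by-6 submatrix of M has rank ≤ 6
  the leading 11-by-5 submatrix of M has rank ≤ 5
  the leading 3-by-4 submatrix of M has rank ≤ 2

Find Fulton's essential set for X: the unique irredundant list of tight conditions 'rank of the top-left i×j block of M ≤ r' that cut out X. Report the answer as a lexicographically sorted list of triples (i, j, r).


Computing R[i][j] = min implied NW-rank bound (n=11, 34 conditions):

  i=1: 0  0  0  0  0  0  0  1  1  1  1
  i=2: 0  0  0  1  1  1  1  2  2  2  2
  i=3: 0  0  1  2  2  2  2  3  3  3  3
  i=4: 0  0  1  2  3  3  3  4  4  4  4
  i=5: 0  0  1  2  3  3  3  4  4  4  5
  i=6: 0  0  1  2  3  3  4  5  5  5  6
  i=7: 0  0  1  2  3  3  4  5  5  6  7
  i=8: 1  1  2  3  4  4  5  6  6  7  8
  i=9: 1  2  3  4  5  5  6  7  7  8  9
  i=10: 1  2  3  4  5  6  7  8  8  9  10
  i=11: 1  2  3  4  5  6  7  8  9  10  11

so w = (8, 4, 3, 5, 11, 7, 10, 1, 2, 6, 9).

7 SE-corners of the 27-cell Rothe diagram give Ess(w):

[(1, 7, 0), (2, 3, 0), (5, 7, 3), (5, 10, 4), (7, 2, 0), (7, 6, 3), (7, 9, 5)]


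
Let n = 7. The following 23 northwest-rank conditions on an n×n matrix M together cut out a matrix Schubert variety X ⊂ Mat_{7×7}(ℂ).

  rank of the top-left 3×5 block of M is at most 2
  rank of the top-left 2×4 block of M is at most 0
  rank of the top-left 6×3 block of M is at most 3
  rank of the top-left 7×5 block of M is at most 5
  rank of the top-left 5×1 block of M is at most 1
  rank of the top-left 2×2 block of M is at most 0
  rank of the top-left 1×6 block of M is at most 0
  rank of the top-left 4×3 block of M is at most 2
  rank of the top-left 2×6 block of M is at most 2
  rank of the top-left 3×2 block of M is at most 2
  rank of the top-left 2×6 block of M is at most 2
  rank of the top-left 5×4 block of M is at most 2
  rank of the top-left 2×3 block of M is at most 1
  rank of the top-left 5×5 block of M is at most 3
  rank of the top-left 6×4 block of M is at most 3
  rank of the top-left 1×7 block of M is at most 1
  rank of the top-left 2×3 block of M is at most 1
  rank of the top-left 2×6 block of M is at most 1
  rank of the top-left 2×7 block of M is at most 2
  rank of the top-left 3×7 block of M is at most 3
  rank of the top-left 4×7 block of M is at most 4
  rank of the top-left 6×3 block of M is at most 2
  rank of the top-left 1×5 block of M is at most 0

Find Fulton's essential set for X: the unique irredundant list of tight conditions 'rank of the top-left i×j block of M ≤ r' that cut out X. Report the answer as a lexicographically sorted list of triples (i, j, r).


Rank table r_w(7×7) implied by the 23 constraints:

  row 1: 0 0 0 0 0 0 1
  row 2: 0 0 0 0 1 1 2
  row 3: 1 1 1 1 2 2 3
  row 4: 1 2 2 2 3 3 4
  row 5: 1 2 2 2 3 4 5
  row 6: 1 2 2 3 4 5 6
  row 7: 1 2 3 4 5 6 7

hence w(1..7) = (7, 5, 1, 2, 6, 4, 3).

4 SE-corners of the 13-cell Rothe diagram give Ess(w):

[(1, 6, 0), (2, 4, 0), (5, 4, 2), (6, 3, 2)]


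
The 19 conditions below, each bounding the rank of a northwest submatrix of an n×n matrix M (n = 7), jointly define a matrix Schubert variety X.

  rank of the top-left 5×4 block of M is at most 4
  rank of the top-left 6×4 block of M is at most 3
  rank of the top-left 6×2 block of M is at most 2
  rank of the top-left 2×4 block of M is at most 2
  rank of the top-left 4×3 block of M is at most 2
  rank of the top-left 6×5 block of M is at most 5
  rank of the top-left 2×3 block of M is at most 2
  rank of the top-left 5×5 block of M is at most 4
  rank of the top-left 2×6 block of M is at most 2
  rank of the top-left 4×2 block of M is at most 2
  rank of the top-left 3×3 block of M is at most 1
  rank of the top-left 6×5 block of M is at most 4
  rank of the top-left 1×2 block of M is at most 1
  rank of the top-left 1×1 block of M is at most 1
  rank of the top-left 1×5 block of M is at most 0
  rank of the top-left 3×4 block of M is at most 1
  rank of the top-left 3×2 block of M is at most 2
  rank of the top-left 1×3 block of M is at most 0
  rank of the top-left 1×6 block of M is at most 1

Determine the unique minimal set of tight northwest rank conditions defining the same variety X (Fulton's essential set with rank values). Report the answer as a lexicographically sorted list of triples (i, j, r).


Reconstructing r_w from the 19 given conditions:

  row 1: 0, 0, 0, 0, 0, 1, 1
  row 2: 1, 1, 1, 1, 1, 2, 2
  row 3: 1, 1, 1, 1, 2, 3, 3
  row 4: 1, 2, 2, 2, 3, 4, 4
  row 5: 1, 2, 3, 3, 4, 5, 5
  row 6: 1, 2, 3, 3, 4, 5, 6
  row 7: 1, 2, 3, 4, 5, 6, 7

second differences of R give the permutation w = (6, 1, 5, 2, 3, 7, 4).

|D(w)|=9, |Ess(w)|=3:

[(1, 5, 0), (3, 4, 1), (6, 4, 3)]


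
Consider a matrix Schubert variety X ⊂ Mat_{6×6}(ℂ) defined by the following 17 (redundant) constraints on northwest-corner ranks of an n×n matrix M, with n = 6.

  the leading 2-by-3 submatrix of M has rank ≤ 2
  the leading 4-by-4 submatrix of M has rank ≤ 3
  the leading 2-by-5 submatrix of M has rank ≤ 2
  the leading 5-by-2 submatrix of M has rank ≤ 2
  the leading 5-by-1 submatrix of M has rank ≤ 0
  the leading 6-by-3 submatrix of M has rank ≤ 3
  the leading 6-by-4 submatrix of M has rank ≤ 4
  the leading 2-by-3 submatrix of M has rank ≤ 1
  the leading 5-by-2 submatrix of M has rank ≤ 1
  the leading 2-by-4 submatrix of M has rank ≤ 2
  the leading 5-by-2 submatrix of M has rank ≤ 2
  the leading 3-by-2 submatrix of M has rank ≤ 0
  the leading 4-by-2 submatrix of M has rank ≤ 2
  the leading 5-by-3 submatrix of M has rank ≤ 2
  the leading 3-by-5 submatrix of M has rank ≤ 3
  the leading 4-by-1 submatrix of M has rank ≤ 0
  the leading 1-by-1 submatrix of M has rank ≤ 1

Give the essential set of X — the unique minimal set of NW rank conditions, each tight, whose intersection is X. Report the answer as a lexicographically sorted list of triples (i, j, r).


Propagating the 17 rank bounds to every northwest block:

  0 0 1 1 1 1
  0 0 1 2 2 2
  0 0 1 2 3 3
  0 1 2 3 4 4
  0 1 2 3 4 5
  1 2 3 4 5 6

so w = (3, 4, 5, 2, 6, 1).

Rothe diagram D(w) (8 cells), 2 SE-corners (essential conditions):

[(3, 2, 0), (5, 1, 0)]


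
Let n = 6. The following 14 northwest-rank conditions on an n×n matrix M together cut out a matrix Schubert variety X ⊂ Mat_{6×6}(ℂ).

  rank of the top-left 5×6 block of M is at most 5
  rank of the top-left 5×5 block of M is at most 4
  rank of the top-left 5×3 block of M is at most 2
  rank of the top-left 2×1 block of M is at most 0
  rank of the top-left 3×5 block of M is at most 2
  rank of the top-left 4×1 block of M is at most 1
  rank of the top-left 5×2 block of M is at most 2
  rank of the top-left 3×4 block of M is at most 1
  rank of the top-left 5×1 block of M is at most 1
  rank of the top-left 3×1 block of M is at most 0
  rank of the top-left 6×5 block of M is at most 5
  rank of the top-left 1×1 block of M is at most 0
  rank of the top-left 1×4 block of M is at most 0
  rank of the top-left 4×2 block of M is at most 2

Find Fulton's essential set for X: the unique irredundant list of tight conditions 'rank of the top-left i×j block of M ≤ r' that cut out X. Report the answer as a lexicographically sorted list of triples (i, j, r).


Computing R[i][j] = min implied NW-rank bound (n=6, 14 conditions):

  i=1: 0 | 0 | 0 | 0 | 1 | 1
  i=2: 0 | 1 | 1 | 1 | 2 | 2
  i=3: 0 | 1 | 1 | 1 | 2 | 3
  i=4: 1 | 2 | 2 | 2 | 3 | 4
  i=5: 1 | 2 | 2 | 3 | 4 | 5
  i=6: 1 | 2 | 3 | 4 | 5 | 6

reading off 1-entries of Δ²R: w = (5, 2, 6, 1, 4, 3).

4 SE-corners of the 9-cell Rothe diagram give Ess(w):

[(1, 4, 0), (3, 1, 0), (3, 4, 1), (5, 3, 2)]


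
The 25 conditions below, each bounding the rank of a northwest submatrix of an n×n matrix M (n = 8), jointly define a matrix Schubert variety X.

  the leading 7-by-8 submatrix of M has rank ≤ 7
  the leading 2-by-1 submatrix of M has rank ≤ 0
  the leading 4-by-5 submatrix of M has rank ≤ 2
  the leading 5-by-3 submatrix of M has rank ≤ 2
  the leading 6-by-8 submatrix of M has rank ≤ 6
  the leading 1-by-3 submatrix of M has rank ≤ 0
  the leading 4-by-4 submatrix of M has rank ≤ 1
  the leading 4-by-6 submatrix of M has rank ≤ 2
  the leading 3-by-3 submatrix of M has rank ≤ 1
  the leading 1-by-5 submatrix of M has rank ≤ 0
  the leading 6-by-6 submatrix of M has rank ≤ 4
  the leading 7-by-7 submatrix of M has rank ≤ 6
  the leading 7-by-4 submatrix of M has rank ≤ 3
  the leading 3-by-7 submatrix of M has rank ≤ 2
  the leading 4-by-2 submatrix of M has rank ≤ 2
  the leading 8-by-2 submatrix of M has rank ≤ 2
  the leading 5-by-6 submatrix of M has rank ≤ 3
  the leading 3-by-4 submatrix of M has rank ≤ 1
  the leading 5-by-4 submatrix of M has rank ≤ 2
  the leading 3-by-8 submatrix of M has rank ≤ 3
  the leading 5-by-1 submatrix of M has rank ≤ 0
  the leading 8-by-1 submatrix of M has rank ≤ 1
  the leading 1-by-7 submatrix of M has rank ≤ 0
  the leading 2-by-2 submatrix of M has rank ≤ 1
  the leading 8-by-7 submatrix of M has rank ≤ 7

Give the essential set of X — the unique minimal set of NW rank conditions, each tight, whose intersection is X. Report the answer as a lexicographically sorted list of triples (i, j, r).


Recovering R(i,j) via the rank-extension bound from the 25 conditions:

  i=1: 0 0 0 0 0 0 0 1
  i=2: 0 1 1 1 1 1 1 2
  i=3: 0 1 1 1 2 2 2 3
  i=4: 0 1 1 1 2 2 3 4
  i=5: 0 1 2 2 3 3 4 5
  i=6: 1 2 3 3 4 4 5 6
  i=7: 1 2 3 3 4 5 6 7
  i=8: 1 2 3 4 5 6 7 8

giving w = (8, 2, 5, 7, 3, 1, 6, 4) via Δ²R.

5 SE-corners of the 17-cell Rothe diagram give Ess(w):

[(1, 7, 0), (4, 4, 1), (4, 6, 2), (5, 1, 0), (7, 4, 3)]


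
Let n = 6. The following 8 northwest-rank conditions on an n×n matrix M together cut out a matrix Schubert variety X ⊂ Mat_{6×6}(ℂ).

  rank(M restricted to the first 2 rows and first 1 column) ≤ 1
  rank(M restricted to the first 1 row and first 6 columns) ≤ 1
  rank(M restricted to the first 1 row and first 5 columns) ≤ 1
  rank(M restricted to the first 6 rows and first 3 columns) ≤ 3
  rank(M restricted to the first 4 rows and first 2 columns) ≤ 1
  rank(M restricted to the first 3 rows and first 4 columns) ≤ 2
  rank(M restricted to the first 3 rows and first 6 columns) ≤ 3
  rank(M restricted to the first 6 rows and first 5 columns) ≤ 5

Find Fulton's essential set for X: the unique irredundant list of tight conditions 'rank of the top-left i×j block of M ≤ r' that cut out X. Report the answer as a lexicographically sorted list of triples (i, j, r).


Computing R[i][j] = min implied NW-rank bound (n=6, 8 conditions):

  R[1]: 1 1 1 1 1 1
  R[2]: 1 1 2 2 2 2
  R[3]: 1 1 2 2 3 3
  R[4]: 1 1 2 3 4 4
  R[5]: 1 2 3 4 5 5
  R[6]: 1 2 3 4 5 6

reading off 1-entries of Δ²R: w = (1, 3, 5, 4, 2, 6).

2 SE-corners of the 4-cell Rothe diagram give Ess(w):

[(3, 4, 2), (4, 2, 1)]


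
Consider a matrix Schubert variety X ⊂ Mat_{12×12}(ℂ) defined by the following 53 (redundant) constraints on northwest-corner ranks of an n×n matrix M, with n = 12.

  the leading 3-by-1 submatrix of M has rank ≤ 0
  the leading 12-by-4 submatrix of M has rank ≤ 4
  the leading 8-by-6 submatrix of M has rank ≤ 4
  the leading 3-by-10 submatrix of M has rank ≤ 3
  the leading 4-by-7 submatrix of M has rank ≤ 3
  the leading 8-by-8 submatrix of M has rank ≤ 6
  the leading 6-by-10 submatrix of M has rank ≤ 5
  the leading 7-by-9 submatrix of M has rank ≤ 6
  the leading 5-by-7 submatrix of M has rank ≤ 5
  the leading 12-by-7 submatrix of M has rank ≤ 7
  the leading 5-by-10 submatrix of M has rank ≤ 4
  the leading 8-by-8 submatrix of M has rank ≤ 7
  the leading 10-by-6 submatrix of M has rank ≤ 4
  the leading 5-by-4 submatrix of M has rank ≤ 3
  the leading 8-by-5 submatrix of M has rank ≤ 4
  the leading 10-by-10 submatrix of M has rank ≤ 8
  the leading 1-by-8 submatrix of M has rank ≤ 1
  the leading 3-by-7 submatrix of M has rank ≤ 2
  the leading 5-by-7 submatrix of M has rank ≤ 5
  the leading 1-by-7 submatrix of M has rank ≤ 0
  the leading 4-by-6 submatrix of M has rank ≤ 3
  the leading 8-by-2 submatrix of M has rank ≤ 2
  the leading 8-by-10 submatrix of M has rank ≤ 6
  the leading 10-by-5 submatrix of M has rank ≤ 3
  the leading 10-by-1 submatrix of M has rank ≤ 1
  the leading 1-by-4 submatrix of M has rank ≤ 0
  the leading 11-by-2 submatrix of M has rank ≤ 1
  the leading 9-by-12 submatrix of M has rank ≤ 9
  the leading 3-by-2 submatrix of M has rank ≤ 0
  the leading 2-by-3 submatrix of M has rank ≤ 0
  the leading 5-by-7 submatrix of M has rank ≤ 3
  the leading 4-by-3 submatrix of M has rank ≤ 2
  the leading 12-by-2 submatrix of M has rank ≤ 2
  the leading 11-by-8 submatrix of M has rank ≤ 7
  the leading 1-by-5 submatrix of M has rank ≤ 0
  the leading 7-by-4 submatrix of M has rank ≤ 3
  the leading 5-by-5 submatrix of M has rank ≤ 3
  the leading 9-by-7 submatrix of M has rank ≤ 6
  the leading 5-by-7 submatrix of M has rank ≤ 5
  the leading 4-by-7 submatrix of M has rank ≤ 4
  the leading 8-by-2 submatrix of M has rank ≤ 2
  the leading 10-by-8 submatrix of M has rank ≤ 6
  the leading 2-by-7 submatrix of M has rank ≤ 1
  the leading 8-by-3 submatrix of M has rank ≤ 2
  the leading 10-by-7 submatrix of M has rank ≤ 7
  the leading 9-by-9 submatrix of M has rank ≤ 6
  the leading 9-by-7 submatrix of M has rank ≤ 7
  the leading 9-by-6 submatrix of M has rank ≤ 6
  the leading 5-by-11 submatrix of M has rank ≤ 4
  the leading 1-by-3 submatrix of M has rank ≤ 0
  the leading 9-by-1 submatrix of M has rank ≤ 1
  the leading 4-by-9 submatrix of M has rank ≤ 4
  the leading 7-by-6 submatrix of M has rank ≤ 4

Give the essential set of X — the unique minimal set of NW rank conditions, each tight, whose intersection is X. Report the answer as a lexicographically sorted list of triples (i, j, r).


The tightest implied rank at each (i,j), from the 53 conditions:

  i=1: 0 0 0 0 0 0 0 1 1 1 1 1
  i=2: 0 0 0 1 1 1 1 2 2 2 2 2
  i=3: 0 0 1 2 2 2 2 3 3 3 3 3
  i=4: 1 1 2 3 3 3 3 4 4 4 4 4
  i=5: 1 1 2 3 3 3 3 4 4 4 4 5
  i=6: 1 1 2 3 3 4 4 5 5 5 5 6
  i=7: 1 1 2 3 3 4 5 6 6 6 6 7
  i=8: 1 1 2 3 3 4 5 6 6 6 7 8
  i=9: 1 1 2 3 3 4 5 6 6 7 8 9
  i=10: 1 1 2 3 3 4 5 6 7 8 9 10
  i=11: 1 1 2 3 4 5 6 7 8 9 10 11
  i=12: 1 2 3 4 5 6 7 8 9 10 11 12

second differences of R give the permutation w = (8, 4, 3, 1, 12, 6, 7, 11, 10, 9, 5, 2).

9 SE-corners of the 33-cell Rothe diagram give Ess(w):

[(1, 7, 0), (2, 3, 0), (3, 2, 0), (5, 7, 3), (5, 11, 4), (8, 10, 6), (9, 9, 6), (10, 5, 3), (11, 2, 1)]
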